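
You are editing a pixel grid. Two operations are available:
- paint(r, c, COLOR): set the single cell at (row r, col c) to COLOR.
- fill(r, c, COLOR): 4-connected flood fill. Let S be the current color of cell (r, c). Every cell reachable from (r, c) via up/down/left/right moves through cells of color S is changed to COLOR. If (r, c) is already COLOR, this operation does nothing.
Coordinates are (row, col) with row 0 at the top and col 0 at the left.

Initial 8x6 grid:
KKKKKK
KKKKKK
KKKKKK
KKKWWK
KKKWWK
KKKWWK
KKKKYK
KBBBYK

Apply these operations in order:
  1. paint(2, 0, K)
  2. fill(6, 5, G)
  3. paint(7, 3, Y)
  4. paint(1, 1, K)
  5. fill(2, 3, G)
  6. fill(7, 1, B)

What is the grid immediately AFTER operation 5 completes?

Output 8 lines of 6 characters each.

Answer: GGGGGG
GKGGGG
GGGGGG
GGGWWG
GGGWWG
GGGWWG
GGGGYG
GBBYYG

Derivation:
After op 1 paint(2,0,K):
KKKKKK
KKKKKK
KKKKKK
KKKWWK
KKKWWK
KKKWWK
KKKKYK
KBBBYK
After op 2 fill(6,5,G) [37 cells changed]:
GGGGGG
GGGGGG
GGGGGG
GGGWWG
GGGWWG
GGGWWG
GGGGYG
GBBBYG
After op 3 paint(7,3,Y):
GGGGGG
GGGGGG
GGGGGG
GGGWWG
GGGWWG
GGGWWG
GGGGYG
GBBYYG
After op 4 paint(1,1,K):
GGGGGG
GKGGGG
GGGGGG
GGGWWG
GGGWWG
GGGWWG
GGGGYG
GBBYYG
After op 5 fill(2,3,G) [0 cells changed]:
GGGGGG
GKGGGG
GGGGGG
GGGWWG
GGGWWG
GGGWWG
GGGGYG
GBBYYG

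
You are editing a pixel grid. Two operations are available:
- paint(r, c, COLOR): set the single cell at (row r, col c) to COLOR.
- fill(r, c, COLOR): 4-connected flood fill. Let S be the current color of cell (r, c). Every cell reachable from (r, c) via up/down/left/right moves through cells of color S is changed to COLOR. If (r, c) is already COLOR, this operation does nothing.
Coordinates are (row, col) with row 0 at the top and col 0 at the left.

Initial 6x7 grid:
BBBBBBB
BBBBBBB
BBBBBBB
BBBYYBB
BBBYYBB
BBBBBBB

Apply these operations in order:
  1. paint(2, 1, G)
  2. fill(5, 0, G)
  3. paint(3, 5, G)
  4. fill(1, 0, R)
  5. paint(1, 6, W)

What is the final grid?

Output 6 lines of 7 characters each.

After op 1 paint(2,1,G):
BBBBBBB
BBBBBBB
BGBBBBB
BBBYYBB
BBBYYBB
BBBBBBB
After op 2 fill(5,0,G) [37 cells changed]:
GGGGGGG
GGGGGGG
GGGGGGG
GGGYYGG
GGGYYGG
GGGGGGG
After op 3 paint(3,5,G):
GGGGGGG
GGGGGGG
GGGGGGG
GGGYYGG
GGGYYGG
GGGGGGG
After op 4 fill(1,0,R) [38 cells changed]:
RRRRRRR
RRRRRRR
RRRRRRR
RRRYYRR
RRRYYRR
RRRRRRR
After op 5 paint(1,6,W):
RRRRRRR
RRRRRRW
RRRRRRR
RRRYYRR
RRRYYRR
RRRRRRR

Answer: RRRRRRR
RRRRRRW
RRRRRRR
RRRYYRR
RRRYYRR
RRRRRRR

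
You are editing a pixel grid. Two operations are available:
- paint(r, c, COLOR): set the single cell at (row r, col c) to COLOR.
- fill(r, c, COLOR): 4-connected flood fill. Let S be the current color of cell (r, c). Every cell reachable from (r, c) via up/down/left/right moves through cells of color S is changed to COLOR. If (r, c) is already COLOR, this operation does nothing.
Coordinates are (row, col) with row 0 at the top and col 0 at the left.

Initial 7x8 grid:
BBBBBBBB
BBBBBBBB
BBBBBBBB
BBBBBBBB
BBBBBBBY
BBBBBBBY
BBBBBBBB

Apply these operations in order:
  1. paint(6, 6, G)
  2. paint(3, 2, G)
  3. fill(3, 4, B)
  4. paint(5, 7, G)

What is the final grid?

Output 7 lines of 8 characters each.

Answer: BBBBBBBB
BBBBBBBB
BBBBBBBB
BBGBBBBB
BBBBBBBY
BBBBBBBG
BBBBBBGB

Derivation:
After op 1 paint(6,6,G):
BBBBBBBB
BBBBBBBB
BBBBBBBB
BBBBBBBB
BBBBBBBY
BBBBBBBY
BBBBBBGB
After op 2 paint(3,2,G):
BBBBBBBB
BBBBBBBB
BBBBBBBB
BBGBBBBB
BBBBBBBY
BBBBBBBY
BBBBBBGB
After op 3 fill(3,4,B) [0 cells changed]:
BBBBBBBB
BBBBBBBB
BBBBBBBB
BBGBBBBB
BBBBBBBY
BBBBBBBY
BBBBBBGB
After op 4 paint(5,7,G):
BBBBBBBB
BBBBBBBB
BBBBBBBB
BBGBBBBB
BBBBBBBY
BBBBBBBG
BBBBBBGB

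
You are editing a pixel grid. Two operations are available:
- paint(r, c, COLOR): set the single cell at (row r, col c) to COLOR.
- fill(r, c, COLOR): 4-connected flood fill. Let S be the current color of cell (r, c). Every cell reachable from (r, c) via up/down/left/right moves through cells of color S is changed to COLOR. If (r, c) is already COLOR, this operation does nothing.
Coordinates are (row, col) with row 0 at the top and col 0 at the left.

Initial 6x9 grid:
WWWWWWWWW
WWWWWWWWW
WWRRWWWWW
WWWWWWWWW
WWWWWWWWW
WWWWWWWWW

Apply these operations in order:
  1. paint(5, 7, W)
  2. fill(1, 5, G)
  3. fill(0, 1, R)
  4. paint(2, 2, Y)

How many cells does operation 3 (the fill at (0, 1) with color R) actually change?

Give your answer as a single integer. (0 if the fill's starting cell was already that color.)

Answer: 52

Derivation:
After op 1 paint(5,7,W):
WWWWWWWWW
WWWWWWWWW
WWRRWWWWW
WWWWWWWWW
WWWWWWWWW
WWWWWWWWW
After op 2 fill(1,5,G) [52 cells changed]:
GGGGGGGGG
GGGGGGGGG
GGRRGGGGG
GGGGGGGGG
GGGGGGGGG
GGGGGGGGG
After op 3 fill(0,1,R) [52 cells changed]:
RRRRRRRRR
RRRRRRRRR
RRRRRRRRR
RRRRRRRRR
RRRRRRRRR
RRRRRRRRR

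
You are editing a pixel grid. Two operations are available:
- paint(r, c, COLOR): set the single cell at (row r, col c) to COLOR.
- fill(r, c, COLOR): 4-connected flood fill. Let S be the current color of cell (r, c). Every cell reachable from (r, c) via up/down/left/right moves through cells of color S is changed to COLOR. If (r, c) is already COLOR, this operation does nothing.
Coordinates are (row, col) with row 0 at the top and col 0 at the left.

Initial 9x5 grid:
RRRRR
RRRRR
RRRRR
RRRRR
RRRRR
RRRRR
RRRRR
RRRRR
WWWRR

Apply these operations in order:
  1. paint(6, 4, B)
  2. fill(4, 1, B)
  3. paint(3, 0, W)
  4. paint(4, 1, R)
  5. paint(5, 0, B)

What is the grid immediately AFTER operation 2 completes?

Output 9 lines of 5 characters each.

After op 1 paint(6,4,B):
RRRRR
RRRRR
RRRRR
RRRRR
RRRRR
RRRRR
RRRRB
RRRRR
WWWRR
After op 2 fill(4,1,B) [41 cells changed]:
BBBBB
BBBBB
BBBBB
BBBBB
BBBBB
BBBBB
BBBBB
BBBBB
WWWBB

Answer: BBBBB
BBBBB
BBBBB
BBBBB
BBBBB
BBBBB
BBBBB
BBBBB
WWWBB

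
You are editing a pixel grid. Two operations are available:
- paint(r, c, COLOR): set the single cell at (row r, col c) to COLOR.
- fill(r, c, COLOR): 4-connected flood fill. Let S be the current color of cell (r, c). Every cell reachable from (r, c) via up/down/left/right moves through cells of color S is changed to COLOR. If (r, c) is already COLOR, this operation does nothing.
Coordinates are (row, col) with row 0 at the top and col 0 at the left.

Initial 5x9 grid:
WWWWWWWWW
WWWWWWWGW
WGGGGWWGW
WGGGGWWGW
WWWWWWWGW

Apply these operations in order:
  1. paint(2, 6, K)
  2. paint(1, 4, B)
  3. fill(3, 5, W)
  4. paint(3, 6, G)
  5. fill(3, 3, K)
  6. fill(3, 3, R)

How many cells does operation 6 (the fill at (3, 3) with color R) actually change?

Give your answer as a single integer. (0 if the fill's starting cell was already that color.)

After op 1 paint(2,6,K):
WWWWWWWWW
WWWWWWWGW
WGGGGWKGW
WGGGGWWGW
WWWWWWWGW
After op 2 paint(1,4,B):
WWWWWWWWW
WWWWBWWGW
WGGGGWKGW
WGGGGWWGW
WWWWWWWGW
After op 3 fill(3,5,W) [0 cells changed]:
WWWWWWWWW
WWWWBWWGW
WGGGGWKGW
WGGGGWWGW
WWWWWWWGW
After op 4 paint(3,6,G):
WWWWWWWWW
WWWWBWWGW
WGGGGWKGW
WGGGGWGGW
WWWWWWWGW
After op 5 fill(3,3,K) [8 cells changed]:
WWWWWWWWW
WWWWBWWGW
WKKKKWKGW
WKKKKWGGW
WWWWWWWGW
After op 6 fill(3,3,R) [8 cells changed]:
WWWWWWWWW
WWWWBWWGW
WRRRRWKGW
WRRRRWGGW
WWWWWWWGW

Answer: 8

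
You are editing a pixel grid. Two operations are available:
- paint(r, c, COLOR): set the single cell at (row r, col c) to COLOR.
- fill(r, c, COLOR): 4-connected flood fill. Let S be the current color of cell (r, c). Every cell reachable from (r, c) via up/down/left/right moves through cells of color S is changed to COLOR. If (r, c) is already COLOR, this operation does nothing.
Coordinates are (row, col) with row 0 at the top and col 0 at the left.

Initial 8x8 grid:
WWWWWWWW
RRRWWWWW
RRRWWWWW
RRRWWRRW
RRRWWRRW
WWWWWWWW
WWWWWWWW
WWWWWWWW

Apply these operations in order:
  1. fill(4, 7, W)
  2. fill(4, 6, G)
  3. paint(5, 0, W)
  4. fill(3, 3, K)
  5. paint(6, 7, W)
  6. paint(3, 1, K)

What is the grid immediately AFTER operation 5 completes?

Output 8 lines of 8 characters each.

Answer: KKKKKKKK
RRRKKKKK
RRRKKKKK
RRRKKGGK
RRRKKGGK
KKKKKKKK
KKKKKKKW
KKKKKKKK

Derivation:
After op 1 fill(4,7,W) [0 cells changed]:
WWWWWWWW
RRRWWWWW
RRRWWWWW
RRRWWRRW
RRRWWRRW
WWWWWWWW
WWWWWWWW
WWWWWWWW
After op 2 fill(4,6,G) [4 cells changed]:
WWWWWWWW
RRRWWWWW
RRRWWWWW
RRRWWGGW
RRRWWGGW
WWWWWWWW
WWWWWWWW
WWWWWWWW
After op 3 paint(5,0,W):
WWWWWWWW
RRRWWWWW
RRRWWWWW
RRRWWGGW
RRRWWGGW
WWWWWWWW
WWWWWWWW
WWWWWWWW
After op 4 fill(3,3,K) [48 cells changed]:
KKKKKKKK
RRRKKKKK
RRRKKKKK
RRRKKGGK
RRRKKGGK
KKKKKKKK
KKKKKKKK
KKKKKKKK
After op 5 paint(6,7,W):
KKKKKKKK
RRRKKKKK
RRRKKKKK
RRRKKGGK
RRRKKGGK
KKKKKKKK
KKKKKKKW
KKKKKKKK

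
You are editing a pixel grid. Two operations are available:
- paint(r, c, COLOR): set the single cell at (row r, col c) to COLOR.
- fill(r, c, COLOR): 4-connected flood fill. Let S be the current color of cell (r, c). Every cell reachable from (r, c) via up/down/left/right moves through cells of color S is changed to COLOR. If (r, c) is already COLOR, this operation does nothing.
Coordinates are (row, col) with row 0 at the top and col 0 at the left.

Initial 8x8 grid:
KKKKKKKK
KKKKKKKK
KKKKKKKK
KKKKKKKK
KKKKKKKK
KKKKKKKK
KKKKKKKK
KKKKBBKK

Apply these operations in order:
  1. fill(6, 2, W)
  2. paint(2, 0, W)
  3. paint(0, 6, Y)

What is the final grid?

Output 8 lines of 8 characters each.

Answer: WWWWWWYW
WWWWWWWW
WWWWWWWW
WWWWWWWW
WWWWWWWW
WWWWWWWW
WWWWWWWW
WWWWBBWW

Derivation:
After op 1 fill(6,2,W) [62 cells changed]:
WWWWWWWW
WWWWWWWW
WWWWWWWW
WWWWWWWW
WWWWWWWW
WWWWWWWW
WWWWWWWW
WWWWBBWW
After op 2 paint(2,0,W):
WWWWWWWW
WWWWWWWW
WWWWWWWW
WWWWWWWW
WWWWWWWW
WWWWWWWW
WWWWWWWW
WWWWBBWW
After op 3 paint(0,6,Y):
WWWWWWYW
WWWWWWWW
WWWWWWWW
WWWWWWWW
WWWWWWWW
WWWWWWWW
WWWWWWWW
WWWWBBWW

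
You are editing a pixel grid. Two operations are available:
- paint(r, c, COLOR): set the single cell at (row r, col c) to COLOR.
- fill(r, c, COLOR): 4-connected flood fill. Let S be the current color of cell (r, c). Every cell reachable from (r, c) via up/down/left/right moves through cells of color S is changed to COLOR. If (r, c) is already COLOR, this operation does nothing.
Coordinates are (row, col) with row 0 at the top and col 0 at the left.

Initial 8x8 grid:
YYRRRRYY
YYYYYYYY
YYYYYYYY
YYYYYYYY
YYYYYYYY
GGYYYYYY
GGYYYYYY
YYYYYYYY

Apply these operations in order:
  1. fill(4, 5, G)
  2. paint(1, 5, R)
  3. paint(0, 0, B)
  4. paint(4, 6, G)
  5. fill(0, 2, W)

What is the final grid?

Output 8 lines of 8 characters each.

Answer: BGWWWWGG
GGGGGWGG
GGGGGGGG
GGGGGGGG
GGGGGGGG
GGGGGGGG
GGGGGGGG
GGGGGGGG

Derivation:
After op 1 fill(4,5,G) [56 cells changed]:
GGRRRRGG
GGGGGGGG
GGGGGGGG
GGGGGGGG
GGGGGGGG
GGGGGGGG
GGGGGGGG
GGGGGGGG
After op 2 paint(1,5,R):
GGRRRRGG
GGGGGRGG
GGGGGGGG
GGGGGGGG
GGGGGGGG
GGGGGGGG
GGGGGGGG
GGGGGGGG
After op 3 paint(0,0,B):
BGRRRRGG
GGGGGRGG
GGGGGGGG
GGGGGGGG
GGGGGGGG
GGGGGGGG
GGGGGGGG
GGGGGGGG
After op 4 paint(4,6,G):
BGRRRRGG
GGGGGRGG
GGGGGGGG
GGGGGGGG
GGGGGGGG
GGGGGGGG
GGGGGGGG
GGGGGGGG
After op 5 fill(0,2,W) [5 cells changed]:
BGWWWWGG
GGGGGWGG
GGGGGGGG
GGGGGGGG
GGGGGGGG
GGGGGGGG
GGGGGGGG
GGGGGGGG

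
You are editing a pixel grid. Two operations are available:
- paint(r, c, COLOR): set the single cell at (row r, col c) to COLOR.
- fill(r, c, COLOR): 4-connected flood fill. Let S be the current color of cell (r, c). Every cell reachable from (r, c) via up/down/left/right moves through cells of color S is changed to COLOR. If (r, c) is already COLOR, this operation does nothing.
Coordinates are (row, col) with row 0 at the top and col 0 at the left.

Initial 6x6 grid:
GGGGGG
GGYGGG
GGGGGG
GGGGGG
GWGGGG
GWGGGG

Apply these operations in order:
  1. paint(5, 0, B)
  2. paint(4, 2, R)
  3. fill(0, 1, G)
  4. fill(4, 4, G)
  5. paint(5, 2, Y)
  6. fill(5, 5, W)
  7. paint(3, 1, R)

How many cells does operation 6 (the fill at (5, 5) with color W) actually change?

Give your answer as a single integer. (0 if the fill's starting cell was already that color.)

After op 1 paint(5,0,B):
GGGGGG
GGYGGG
GGGGGG
GGGGGG
GWGGGG
BWGGGG
After op 2 paint(4,2,R):
GGGGGG
GGYGGG
GGGGGG
GGGGGG
GWRGGG
BWGGGG
After op 3 fill(0,1,G) [0 cells changed]:
GGGGGG
GGYGGG
GGGGGG
GGGGGG
GWRGGG
BWGGGG
After op 4 fill(4,4,G) [0 cells changed]:
GGGGGG
GGYGGG
GGGGGG
GGGGGG
GWRGGG
BWGGGG
After op 5 paint(5,2,Y):
GGGGGG
GGYGGG
GGGGGG
GGGGGG
GWRGGG
BWYGGG
After op 6 fill(5,5,W) [30 cells changed]:
WWWWWW
WWYWWW
WWWWWW
WWWWWW
WWRWWW
BWYWWW

Answer: 30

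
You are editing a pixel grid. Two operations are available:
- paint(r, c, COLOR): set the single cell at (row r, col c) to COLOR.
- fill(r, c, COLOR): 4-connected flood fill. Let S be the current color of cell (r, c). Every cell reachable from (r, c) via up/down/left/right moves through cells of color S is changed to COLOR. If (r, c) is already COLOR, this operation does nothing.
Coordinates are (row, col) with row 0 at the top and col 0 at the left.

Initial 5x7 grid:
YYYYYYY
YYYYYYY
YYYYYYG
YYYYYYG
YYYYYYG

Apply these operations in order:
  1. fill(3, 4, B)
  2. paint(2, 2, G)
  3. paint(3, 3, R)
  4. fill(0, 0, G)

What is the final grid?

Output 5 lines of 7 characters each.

Answer: GGGGGGG
GGGGGGG
GGGGGGG
GGGRGGG
GGGGGGG

Derivation:
After op 1 fill(3,4,B) [32 cells changed]:
BBBBBBB
BBBBBBB
BBBBBBG
BBBBBBG
BBBBBBG
After op 2 paint(2,2,G):
BBBBBBB
BBBBBBB
BBGBBBG
BBBBBBG
BBBBBBG
After op 3 paint(3,3,R):
BBBBBBB
BBBBBBB
BBGBBBG
BBBRBBG
BBBBBBG
After op 4 fill(0,0,G) [30 cells changed]:
GGGGGGG
GGGGGGG
GGGGGGG
GGGRGGG
GGGGGGG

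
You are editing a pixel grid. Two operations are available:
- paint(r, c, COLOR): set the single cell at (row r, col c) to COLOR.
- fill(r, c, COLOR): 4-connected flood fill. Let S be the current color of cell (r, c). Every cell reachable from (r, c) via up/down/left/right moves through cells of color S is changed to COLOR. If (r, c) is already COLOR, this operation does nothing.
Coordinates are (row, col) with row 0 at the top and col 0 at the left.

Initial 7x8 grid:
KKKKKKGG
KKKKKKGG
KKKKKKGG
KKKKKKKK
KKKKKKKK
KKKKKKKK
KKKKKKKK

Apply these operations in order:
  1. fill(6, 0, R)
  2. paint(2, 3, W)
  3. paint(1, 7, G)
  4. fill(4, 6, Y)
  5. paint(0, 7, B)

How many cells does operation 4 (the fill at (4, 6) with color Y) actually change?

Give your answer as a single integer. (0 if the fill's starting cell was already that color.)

Answer: 49

Derivation:
After op 1 fill(6,0,R) [50 cells changed]:
RRRRRRGG
RRRRRRGG
RRRRRRGG
RRRRRRRR
RRRRRRRR
RRRRRRRR
RRRRRRRR
After op 2 paint(2,3,W):
RRRRRRGG
RRRRRRGG
RRRWRRGG
RRRRRRRR
RRRRRRRR
RRRRRRRR
RRRRRRRR
After op 3 paint(1,7,G):
RRRRRRGG
RRRRRRGG
RRRWRRGG
RRRRRRRR
RRRRRRRR
RRRRRRRR
RRRRRRRR
After op 4 fill(4,6,Y) [49 cells changed]:
YYYYYYGG
YYYYYYGG
YYYWYYGG
YYYYYYYY
YYYYYYYY
YYYYYYYY
YYYYYYYY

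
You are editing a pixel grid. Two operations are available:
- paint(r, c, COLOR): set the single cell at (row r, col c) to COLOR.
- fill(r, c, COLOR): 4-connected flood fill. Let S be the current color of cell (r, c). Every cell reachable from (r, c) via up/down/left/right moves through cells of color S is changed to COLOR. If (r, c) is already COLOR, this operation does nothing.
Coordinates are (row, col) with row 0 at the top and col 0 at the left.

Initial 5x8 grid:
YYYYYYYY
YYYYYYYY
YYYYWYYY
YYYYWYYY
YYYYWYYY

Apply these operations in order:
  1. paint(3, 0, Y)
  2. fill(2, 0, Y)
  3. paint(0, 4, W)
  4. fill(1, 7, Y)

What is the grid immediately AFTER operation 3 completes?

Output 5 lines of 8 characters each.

Answer: YYYYWYYY
YYYYYYYY
YYYYWYYY
YYYYWYYY
YYYYWYYY

Derivation:
After op 1 paint(3,0,Y):
YYYYYYYY
YYYYYYYY
YYYYWYYY
YYYYWYYY
YYYYWYYY
After op 2 fill(2,0,Y) [0 cells changed]:
YYYYYYYY
YYYYYYYY
YYYYWYYY
YYYYWYYY
YYYYWYYY
After op 3 paint(0,4,W):
YYYYWYYY
YYYYYYYY
YYYYWYYY
YYYYWYYY
YYYYWYYY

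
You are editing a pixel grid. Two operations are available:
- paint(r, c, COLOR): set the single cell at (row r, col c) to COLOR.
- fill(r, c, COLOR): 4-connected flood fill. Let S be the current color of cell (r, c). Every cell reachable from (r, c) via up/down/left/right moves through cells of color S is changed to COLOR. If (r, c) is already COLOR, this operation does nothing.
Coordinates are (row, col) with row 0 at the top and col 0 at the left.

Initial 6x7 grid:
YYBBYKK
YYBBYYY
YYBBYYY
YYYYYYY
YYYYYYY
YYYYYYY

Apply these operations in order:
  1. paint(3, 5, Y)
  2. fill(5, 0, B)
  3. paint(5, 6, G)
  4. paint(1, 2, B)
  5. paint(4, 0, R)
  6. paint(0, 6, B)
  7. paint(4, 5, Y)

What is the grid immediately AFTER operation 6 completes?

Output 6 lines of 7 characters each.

Answer: BBBBBKB
BBBBBBB
BBBBBBB
BBBBBBB
RBBBBBB
BBBBBBG

Derivation:
After op 1 paint(3,5,Y):
YYBBYKK
YYBBYYY
YYBBYYY
YYYYYYY
YYYYYYY
YYYYYYY
After op 2 fill(5,0,B) [34 cells changed]:
BBBBBKK
BBBBBBB
BBBBBBB
BBBBBBB
BBBBBBB
BBBBBBB
After op 3 paint(5,6,G):
BBBBBKK
BBBBBBB
BBBBBBB
BBBBBBB
BBBBBBB
BBBBBBG
After op 4 paint(1,2,B):
BBBBBKK
BBBBBBB
BBBBBBB
BBBBBBB
BBBBBBB
BBBBBBG
After op 5 paint(4,0,R):
BBBBBKK
BBBBBBB
BBBBBBB
BBBBBBB
RBBBBBB
BBBBBBG
After op 6 paint(0,6,B):
BBBBBKB
BBBBBBB
BBBBBBB
BBBBBBB
RBBBBBB
BBBBBBG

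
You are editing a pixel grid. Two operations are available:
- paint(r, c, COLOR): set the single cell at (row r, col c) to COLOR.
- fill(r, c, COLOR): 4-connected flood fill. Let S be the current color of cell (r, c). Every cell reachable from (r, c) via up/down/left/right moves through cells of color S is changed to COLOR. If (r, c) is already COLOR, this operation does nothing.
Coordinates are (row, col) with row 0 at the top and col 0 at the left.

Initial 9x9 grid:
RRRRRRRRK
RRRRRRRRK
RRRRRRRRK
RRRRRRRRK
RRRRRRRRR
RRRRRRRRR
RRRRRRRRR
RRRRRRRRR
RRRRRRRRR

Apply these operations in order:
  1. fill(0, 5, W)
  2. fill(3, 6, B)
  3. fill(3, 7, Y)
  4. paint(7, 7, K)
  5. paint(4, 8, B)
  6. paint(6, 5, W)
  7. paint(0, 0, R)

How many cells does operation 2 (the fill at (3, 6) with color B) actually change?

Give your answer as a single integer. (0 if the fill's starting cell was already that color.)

Answer: 77

Derivation:
After op 1 fill(0,5,W) [77 cells changed]:
WWWWWWWWK
WWWWWWWWK
WWWWWWWWK
WWWWWWWWK
WWWWWWWWW
WWWWWWWWW
WWWWWWWWW
WWWWWWWWW
WWWWWWWWW
After op 2 fill(3,6,B) [77 cells changed]:
BBBBBBBBK
BBBBBBBBK
BBBBBBBBK
BBBBBBBBK
BBBBBBBBB
BBBBBBBBB
BBBBBBBBB
BBBBBBBBB
BBBBBBBBB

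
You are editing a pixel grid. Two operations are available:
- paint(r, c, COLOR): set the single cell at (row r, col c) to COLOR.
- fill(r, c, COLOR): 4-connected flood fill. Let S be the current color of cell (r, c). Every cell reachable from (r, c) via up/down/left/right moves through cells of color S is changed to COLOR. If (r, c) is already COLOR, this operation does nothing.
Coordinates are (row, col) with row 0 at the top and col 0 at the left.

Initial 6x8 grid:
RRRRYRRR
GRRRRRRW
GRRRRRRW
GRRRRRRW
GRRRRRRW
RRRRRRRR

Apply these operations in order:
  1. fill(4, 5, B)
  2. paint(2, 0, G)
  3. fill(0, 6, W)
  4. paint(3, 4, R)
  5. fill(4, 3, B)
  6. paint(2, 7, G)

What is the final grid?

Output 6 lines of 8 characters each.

After op 1 fill(4,5,B) [39 cells changed]:
BBBBYBBB
GBBBBBBW
GBBBBBBW
GBBBBBBW
GBBBBBBW
BBBBBBBB
After op 2 paint(2,0,G):
BBBBYBBB
GBBBBBBW
GBBBBBBW
GBBBBBBW
GBBBBBBW
BBBBBBBB
After op 3 fill(0,6,W) [39 cells changed]:
WWWWYWWW
GWWWWWWW
GWWWWWWW
GWWWWWWW
GWWWWWWW
WWWWWWWW
After op 4 paint(3,4,R):
WWWWYWWW
GWWWWWWW
GWWWWWWW
GWWWRWWW
GWWWWWWW
WWWWWWWW
After op 5 fill(4,3,B) [42 cells changed]:
BBBBYBBB
GBBBBBBB
GBBBBBBB
GBBBRBBB
GBBBBBBB
BBBBBBBB
After op 6 paint(2,7,G):
BBBBYBBB
GBBBBBBB
GBBBBBBG
GBBBRBBB
GBBBBBBB
BBBBBBBB

Answer: BBBBYBBB
GBBBBBBB
GBBBBBBG
GBBBRBBB
GBBBBBBB
BBBBBBBB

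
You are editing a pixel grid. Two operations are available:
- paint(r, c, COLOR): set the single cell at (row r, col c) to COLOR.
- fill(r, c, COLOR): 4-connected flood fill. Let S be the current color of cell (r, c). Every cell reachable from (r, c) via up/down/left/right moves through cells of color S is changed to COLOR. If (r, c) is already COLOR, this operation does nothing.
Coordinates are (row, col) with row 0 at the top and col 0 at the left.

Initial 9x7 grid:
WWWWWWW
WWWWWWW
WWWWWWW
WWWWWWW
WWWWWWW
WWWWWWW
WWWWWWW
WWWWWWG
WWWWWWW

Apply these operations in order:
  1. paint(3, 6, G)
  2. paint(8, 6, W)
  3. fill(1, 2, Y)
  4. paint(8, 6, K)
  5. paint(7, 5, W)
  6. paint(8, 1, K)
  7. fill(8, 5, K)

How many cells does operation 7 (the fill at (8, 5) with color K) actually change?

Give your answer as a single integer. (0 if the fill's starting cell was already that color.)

Answer: 58

Derivation:
After op 1 paint(3,6,G):
WWWWWWW
WWWWWWW
WWWWWWW
WWWWWWG
WWWWWWW
WWWWWWW
WWWWWWW
WWWWWWG
WWWWWWW
After op 2 paint(8,6,W):
WWWWWWW
WWWWWWW
WWWWWWW
WWWWWWG
WWWWWWW
WWWWWWW
WWWWWWW
WWWWWWG
WWWWWWW
After op 3 fill(1,2,Y) [61 cells changed]:
YYYYYYY
YYYYYYY
YYYYYYY
YYYYYYG
YYYYYYY
YYYYYYY
YYYYYYY
YYYYYYG
YYYYYYY
After op 4 paint(8,6,K):
YYYYYYY
YYYYYYY
YYYYYYY
YYYYYYG
YYYYYYY
YYYYYYY
YYYYYYY
YYYYYYG
YYYYYYK
After op 5 paint(7,5,W):
YYYYYYY
YYYYYYY
YYYYYYY
YYYYYYG
YYYYYYY
YYYYYYY
YYYYYYY
YYYYYWG
YYYYYYK
After op 6 paint(8,1,K):
YYYYYYY
YYYYYYY
YYYYYYY
YYYYYYG
YYYYYYY
YYYYYYY
YYYYYYY
YYYYYWG
YKYYYYK
After op 7 fill(8,5,K) [58 cells changed]:
KKKKKKK
KKKKKKK
KKKKKKK
KKKKKKG
KKKKKKK
KKKKKKK
KKKKKKK
KKKKKWG
KKKKKKK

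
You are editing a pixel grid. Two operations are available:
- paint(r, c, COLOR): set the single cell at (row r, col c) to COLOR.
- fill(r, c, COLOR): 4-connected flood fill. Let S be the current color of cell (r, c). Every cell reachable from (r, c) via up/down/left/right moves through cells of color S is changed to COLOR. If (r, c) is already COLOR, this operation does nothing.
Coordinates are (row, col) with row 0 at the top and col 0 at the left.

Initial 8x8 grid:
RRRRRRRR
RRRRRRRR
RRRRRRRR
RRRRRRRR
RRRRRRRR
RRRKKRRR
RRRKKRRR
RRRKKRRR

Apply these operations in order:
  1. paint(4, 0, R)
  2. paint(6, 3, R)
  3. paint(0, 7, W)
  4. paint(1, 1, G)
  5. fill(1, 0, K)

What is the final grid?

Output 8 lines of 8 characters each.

Answer: KKKKKKKW
KGKKKKKK
KKKKKKKK
KKKKKKKK
KKKKKKKK
KKKKKKKK
KKKKKKKK
KKKKKKKK

Derivation:
After op 1 paint(4,0,R):
RRRRRRRR
RRRRRRRR
RRRRRRRR
RRRRRRRR
RRRRRRRR
RRRKKRRR
RRRKKRRR
RRRKKRRR
After op 2 paint(6,3,R):
RRRRRRRR
RRRRRRRR
RRRRRRRR
RRRRRRRR
RRRRRRRR
RRRKKRRR
RRRRKRRR
RRRKKRRR
After op 3 paint(0,7,W):
RRRRRRRW
RRRRRRRR
RRRRRRRR
RRRRRRRR
RRRRRRRR
RRRKKRRR
RRRRKRRR
RRRKKRRR
After op 4 paint(1,1,G):
RRRRRRRW
RGRRRRRR
RRRRRRRR
RRRRRRRR
RRRRRRRR
RRRKKRRR
RRRRKRRR
RRRKKRRR
After op 5 fill(1,0,K) [57 cells changed]:
KKKKKKKW
KGKKKKKK
KKKKKKKK
KKKKKKKK
KKKKKKKK
KKKKKKKK
KKKKKKKK
KKKKKKKK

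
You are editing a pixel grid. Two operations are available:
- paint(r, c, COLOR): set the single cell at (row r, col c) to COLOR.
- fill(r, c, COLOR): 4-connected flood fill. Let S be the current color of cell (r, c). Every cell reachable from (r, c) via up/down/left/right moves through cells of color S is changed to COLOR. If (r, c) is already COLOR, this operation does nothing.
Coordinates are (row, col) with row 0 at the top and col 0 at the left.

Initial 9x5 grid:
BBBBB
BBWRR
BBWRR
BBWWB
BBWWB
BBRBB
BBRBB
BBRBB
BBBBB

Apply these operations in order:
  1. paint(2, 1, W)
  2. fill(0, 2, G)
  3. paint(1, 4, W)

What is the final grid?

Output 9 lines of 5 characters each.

Answer: GGGGG
GGWRW
GWWRR
GGWWG
GGWWG
GGRGG
GGRGG
GGRGG
GGGGG

Derivation:
After op 1 paint(2,1,W):
BBBBB
BBWRR
BWWRR
BBWWB
BBWWB
BBRBB
BBRBB
BBRBB
BBBBB
After op 2 fill(0,2,G) [31 cells changed]:
GGGGG
GGWRR
GWWRR
GGWWG
GGWWG
GGRGG
GGRGG
GGRGG
GGGGG
After op 3 paint(1,4,W):
GGGGG
GGWRW
GWWRR
GGWWG
GGWWG
GGRGG
GGRGG
GGRGG
GGGGG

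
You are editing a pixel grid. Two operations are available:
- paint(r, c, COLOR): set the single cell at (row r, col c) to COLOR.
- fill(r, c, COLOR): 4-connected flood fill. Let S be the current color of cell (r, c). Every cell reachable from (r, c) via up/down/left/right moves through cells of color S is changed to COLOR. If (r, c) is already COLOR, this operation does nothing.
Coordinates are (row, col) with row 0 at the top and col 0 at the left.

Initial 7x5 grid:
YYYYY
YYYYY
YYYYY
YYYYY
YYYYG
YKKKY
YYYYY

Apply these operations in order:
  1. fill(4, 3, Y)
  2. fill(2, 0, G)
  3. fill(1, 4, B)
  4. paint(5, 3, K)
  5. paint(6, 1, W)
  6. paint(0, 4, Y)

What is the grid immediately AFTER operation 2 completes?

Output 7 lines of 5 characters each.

After op 1 fill(4,3,Y) [0 cells changed]:
YYYYY
YYYYY
YYYYY
YYYYY
YYYYG
YKKKY
YYYYY
After op 2 fill(2,0,G) [31 cells changed]:
GGGGG
GGGGG
GGGGG
GGGGG
GGGGG
GKKKG
GGGGG

Answer: GGGGG
GGGGG
GGGGG
GGGGG
GGGGG
GKKKG
GGGGG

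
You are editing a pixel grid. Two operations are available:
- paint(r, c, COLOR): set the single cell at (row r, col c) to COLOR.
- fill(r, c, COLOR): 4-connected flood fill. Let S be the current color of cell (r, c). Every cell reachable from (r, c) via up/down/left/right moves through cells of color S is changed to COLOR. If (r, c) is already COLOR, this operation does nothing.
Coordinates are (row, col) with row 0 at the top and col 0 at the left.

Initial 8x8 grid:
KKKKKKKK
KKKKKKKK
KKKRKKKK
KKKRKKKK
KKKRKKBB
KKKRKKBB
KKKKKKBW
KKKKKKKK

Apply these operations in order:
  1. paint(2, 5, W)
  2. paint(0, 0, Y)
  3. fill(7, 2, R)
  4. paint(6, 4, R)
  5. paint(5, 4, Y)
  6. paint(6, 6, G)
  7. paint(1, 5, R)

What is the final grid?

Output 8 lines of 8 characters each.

Answer: YRRRRRRR
RRRRRRRR
RRRRRWRR
RRRRRRRR
RRRRRRBB
RRRRYRBB
RRRRRRGW
RRRRRRRR

Derivation:
After op 1 paint(2,5,W):
KKKKKKKK
KKKKKKKK
KKKRKWKK
KKKRKKKK
KKKRKKBB
KKKRKKBB
KKKKKKBW
KKKKKKKK
After op 2 paint(0,0,Y):
YKKKKKKK
KKKKKKKK
KKKRKWKK
KKKRKKKK
KKKRKKBB
KKKRKKBB
KKKKKKBW
KKKKKKKK
After op 3 fill(7,2,R) [52 cells changed]:
YRRRRRRR
RRRRRRRR
RRRRRWRR
RRRRRRRR
RRRRRRBB
RRRRRRBB
RRRRRRBW
RRRRRRRR
After op 4 paint(6,4,R):
YRRRRRRR
RRRRRRRR
RRRRRWRR
RRRRRRRR
RRRRRRBB
RRRRRRBB
RRRRRRBW
RRRRRRRR
After op 5 paint(5,4,Y):
YRRRRRRR
RRRRRRRR
RRRRRWRR
RRRRRRRR
RRRRRRBB
RRRRYRBB
RRRRRRBW
RRRRRRRR
After op 6 paint(6,6,G):
YRRRRRRR
RRRRRRRR
RRRRRWRR
RRRRRRRR
RRRRRRBB
RRRRYRBB
RRRRRRGW
RRRRRRRR
After op 7 paint(1,5,R):
YRRRRRRR
RRRRRRRR
RRRRRWRR
RRRRRRRR
RRRRRRBB
RRRRYRBB
RRRRRRGW
RRRRRRRR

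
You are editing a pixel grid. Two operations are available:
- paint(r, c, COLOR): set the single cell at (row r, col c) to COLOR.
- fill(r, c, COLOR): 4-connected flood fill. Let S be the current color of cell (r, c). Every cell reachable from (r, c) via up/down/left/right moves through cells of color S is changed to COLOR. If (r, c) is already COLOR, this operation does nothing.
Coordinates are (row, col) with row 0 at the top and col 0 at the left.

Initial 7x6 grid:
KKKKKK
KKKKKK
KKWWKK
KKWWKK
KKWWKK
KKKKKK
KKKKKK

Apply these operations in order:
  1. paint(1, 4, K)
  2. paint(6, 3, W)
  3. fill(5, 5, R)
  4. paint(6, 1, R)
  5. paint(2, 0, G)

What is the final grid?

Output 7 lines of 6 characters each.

After op 1 paint(1,4,K):
KKKKKK
KKKKKK
KKWWKK
KKWWKK
KKWWKK
KKKKKK
KKKKKK
After op 2 paint(6,3,W):
KKKKKK
KKKKKK
KKWWKK
KKWWKK
KKWWKK
KKKKKK
KKKWKK
After op 3 fill(5,5,R) [35 cells changed]:
RRRRRR
RRRRRR
RRWWRR
RRWWRR
RRWWRR
RRRRRR
RRRWRR
After op 4 paint(6,1,R):
RRRRRR
RRRRRR
RRWWRR
RRWWRR
RRWWRR
RRRRRR
RRRWRR
After op 5 paint(2,0,G):
RRRRRR
RRRRRR
GRWWRR
RRWWRR
RRWWRR
RRRRRR
RRRWRR

Answer: RRRRRR
RRRRRR
GRWWRR
RRWWRR
RRWWRR
RRRRRR
RRRWRR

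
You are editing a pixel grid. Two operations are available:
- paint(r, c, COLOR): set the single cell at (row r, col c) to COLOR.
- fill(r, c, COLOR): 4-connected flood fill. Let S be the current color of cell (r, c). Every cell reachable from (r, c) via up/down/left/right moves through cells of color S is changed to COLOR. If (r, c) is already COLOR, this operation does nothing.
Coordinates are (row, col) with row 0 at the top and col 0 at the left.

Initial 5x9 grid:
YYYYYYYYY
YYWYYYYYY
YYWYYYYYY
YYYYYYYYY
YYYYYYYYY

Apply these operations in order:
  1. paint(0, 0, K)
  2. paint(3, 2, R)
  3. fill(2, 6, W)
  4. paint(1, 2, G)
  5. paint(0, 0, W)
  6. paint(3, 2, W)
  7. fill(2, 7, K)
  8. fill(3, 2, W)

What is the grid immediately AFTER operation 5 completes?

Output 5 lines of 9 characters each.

After op 1 paint(0,0,K):
KYYYYYYYY
YYWYYYYYY
YYWYYYYYY
YYYYYYYYY
YYYYYYYYY
After op 2 paint(3,2,R):
KYYYYYYYY
YYWYYYYYY
YYWYYYYYY
YYRYYYYYY
YYYYYYYYY
After op 3 fill(2,6,W) [41 cells changed]:
KWWWWWWWW
WWWWWWWWW
WWWWWWWWW
WWRWWWWWW
WWWWWWWWW
After op 4 paint(1,2,G):
KWWWWWWWW
WWGWWWWWW
WWWWWWWWW
WWRWWWWWW
WWWWWWWWW
After op 5 paint(0,0,W):
WWWWWWWWW
WWGWWWWWW
WWWWWWWWW
WWRWWWWWW
WWWWWWWWW

Answer: WWWWWWWWW
WWGWWWWWW
WWWWWWWWW
WWRWWWWWW
WWWWWWWWW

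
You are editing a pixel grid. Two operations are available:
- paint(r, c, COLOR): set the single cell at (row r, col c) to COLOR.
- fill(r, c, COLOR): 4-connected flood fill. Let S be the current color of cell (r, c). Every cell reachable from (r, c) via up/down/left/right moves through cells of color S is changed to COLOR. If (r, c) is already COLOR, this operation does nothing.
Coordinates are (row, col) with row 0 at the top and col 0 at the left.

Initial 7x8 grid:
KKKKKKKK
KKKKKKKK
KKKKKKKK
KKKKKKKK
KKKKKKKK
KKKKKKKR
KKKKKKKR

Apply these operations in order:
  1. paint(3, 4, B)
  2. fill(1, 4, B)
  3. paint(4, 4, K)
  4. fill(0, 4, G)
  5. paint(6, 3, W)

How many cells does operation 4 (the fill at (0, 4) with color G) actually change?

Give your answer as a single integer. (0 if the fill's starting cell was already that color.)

Answer: 53

Derivation:
After op 1 paint(3,4,B):
KKKKKKKK
KKKKKKKK
KKKKKKKK
KKKKBKKK
KKKKKKKK
KKKKKKKR
KKKKKKKR
After op 2 fill(1,4,B) [53 cells changed]:
BBBBBBBB
BBBBBBBB
BBBBBBBB
BBBBBBBB
BBBBBBBB
BBBBBBBR
BBBBBBBR
After op 3 paint(4,4,K):
BBBBBBBB
BBBBBBBB
BBBBBBBB
BBBBBBBB
BBBBKBBB
BBBBBBBR
BBBBBBBR
After op 4 fill(0,4,G) [53 cells changed]:
GGGGGGGG
GGGGGGGG
GGGGGGGG
GGGGGGGG
GGGGKGGG
GGGGGGGR
GGGGGGGR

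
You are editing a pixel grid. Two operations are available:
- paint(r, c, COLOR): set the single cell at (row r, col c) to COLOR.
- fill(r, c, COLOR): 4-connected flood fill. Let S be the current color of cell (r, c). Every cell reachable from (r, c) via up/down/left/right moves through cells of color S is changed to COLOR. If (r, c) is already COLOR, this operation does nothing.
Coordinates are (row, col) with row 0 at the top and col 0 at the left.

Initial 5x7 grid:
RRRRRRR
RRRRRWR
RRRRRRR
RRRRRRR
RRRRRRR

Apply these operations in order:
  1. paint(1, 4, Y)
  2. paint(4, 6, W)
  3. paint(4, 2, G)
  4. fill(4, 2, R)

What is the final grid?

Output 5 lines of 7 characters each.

Answer: RRRRRRR
RRRRYWR
RRRRRRR
RRRRRRR
RRRRRRW

Derivation:
After op 1 paint(1,4,Y):
RRRRRRR
RRRRYWR
RRRRRRR
RRRRRRR
RRRRRRR
After op 2 paint(4,6,W):
RRRRRRR
RRRRYWR
RRRRRRR
RRRRRRR
RRRRRRW
After op 3 paint(4,2,G):
RRRRRRR
RRRRYWR
RRRRRRR
RRRRRRR
RRGRRRW
After op 4 fill(4,2,R) [1 cells changed]:
RRRRRRR
RRRRYWR
RRRRRRR
RRRRRRR
RRRRRRW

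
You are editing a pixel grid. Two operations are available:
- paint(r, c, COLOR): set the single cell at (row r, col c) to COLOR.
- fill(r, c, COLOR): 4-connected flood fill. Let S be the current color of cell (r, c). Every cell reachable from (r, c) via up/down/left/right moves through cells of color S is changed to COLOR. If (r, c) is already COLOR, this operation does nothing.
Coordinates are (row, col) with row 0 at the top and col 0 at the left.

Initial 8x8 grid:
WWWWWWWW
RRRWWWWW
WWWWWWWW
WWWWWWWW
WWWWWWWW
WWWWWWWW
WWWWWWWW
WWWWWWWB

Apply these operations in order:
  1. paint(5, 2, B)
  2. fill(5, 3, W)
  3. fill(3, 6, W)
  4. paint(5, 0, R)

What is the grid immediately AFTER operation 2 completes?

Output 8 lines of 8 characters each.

Answer: WWWWWWWW
RRRWWWWW
WWWWWWWW
WWWWWWWW
WWWWWWWW
WWBWWWWW
WWWWWWWW
WWWWWWWB

Derivation:
After op 1 paint(5,2,B):
WWWWWWWW
RRRWWWWW
WWWWWWWW
WWWWWWWW
WWWWWWWW
WWBWWWWW
WWWWWWWW
WWWWWWWB
After op 2 fill(5,3,W) [0 cells changed]:
WWWWWWWW
RRRWWWWW
WWWWWWWW
WWWWWWWW
WWWWWWWW
WWBWWWWW
WWWWWWWW
WWWWWWWB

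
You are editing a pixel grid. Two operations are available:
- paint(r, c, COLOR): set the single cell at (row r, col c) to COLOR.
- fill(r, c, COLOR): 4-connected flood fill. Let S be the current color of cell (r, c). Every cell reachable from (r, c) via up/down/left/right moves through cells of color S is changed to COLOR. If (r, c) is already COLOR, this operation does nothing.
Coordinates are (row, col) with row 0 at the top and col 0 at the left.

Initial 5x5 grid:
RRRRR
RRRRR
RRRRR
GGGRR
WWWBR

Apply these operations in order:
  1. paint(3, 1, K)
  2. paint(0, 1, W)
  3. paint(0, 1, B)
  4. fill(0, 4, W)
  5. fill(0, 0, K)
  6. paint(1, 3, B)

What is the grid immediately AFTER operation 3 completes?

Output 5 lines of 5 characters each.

After op 1 paint(3,1,K):
RRRRR
RRRRR
RRRRR
GKGRR
WWWBR
After op 2 paint(0,1,W):
RWRRR
RRRRR
RRRRR
GKGRR
WWWBR
After op 3 paint(0,1,B):
RBRRR
RRRRR
RRRRR
GKGRR
WWWBR

Answer: RBRRR
RRRRR
RRRRR
GKGRR
WWWBR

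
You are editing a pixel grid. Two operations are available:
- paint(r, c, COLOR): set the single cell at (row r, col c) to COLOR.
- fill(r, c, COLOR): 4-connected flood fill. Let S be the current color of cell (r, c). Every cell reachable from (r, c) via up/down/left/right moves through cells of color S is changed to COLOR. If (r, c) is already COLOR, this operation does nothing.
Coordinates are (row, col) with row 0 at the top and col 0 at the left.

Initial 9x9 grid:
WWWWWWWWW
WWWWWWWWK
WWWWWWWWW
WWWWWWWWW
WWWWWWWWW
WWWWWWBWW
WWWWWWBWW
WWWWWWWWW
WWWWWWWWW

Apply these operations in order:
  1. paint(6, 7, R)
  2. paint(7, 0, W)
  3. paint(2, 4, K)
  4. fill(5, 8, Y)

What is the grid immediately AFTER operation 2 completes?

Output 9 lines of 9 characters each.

After op 1 paint(6,7,R):
WWWWWWWWW
WWWWWWWWK
WWWWWWWWW
WWWWWWWWW
WWWWWWWWW
WWWWWWBWW
WWWWWWBRW
WWWWWWWWW
WWWWWWWWW
After op 2 paint(7,0,W):
WWWWWWWWW
WWWWWWWWK
WWWWWWWWW
WWWWWWWWW
WWWWWWWWW
WWWWWWBWW
WWWWWWBRW
WWWWWWWWW
WWWWWWWWW

Answer: WWWWWWWWW
WWWWWWWWK
WWWWWWWWW
WWWWWWWWW
WWWWWWWWW
WWWWWWBWW
WWWWWWBRW
WWWWWWWWW
WWWWWWWWW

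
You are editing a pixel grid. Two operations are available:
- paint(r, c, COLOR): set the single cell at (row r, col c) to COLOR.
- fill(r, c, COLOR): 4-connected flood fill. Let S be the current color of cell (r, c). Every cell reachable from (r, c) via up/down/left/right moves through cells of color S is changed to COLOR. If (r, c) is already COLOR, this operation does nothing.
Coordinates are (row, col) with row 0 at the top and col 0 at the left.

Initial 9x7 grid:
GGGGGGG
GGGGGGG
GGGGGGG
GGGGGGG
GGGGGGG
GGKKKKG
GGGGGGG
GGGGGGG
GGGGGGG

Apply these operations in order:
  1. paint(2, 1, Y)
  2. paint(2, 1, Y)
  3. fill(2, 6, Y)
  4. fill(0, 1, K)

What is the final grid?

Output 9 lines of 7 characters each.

After op 1 paint(2,1,Y):
GGGGGGG
GGGGGGG
GYGGGGG
GGGGGGG
GGGGGGG
GGKKKKG
GGGGGGG
GGGGGGG
GGGGGGG
After op 2 paint(2,1,Y):
GGGGGGG
GGGGGGG
GYGGGGG
GGGGGGG
GGGGGGG
GGKKKKG
GGGGGGG
GGGGGGG
GGGGGGG
After op 3 fill(2,6,Y) [58 cells changed]:
YYYYYYY
YYYYYYY
YYYYYYY
YYYYYYY
YYYYYYY
YYKKKKY
YYYYYYY
YYYYYYY
YYYYYYY
After op 4 fill(0,1,K) [59 cells changed]:
KKKKKKK
KKKKKKK
KKKKKKK
KKKKKKK
KKKKKKK
KKKKKKK
KKKKKKK
KKKKKKK
KKKKKKK

Answer: KKKKKKK
KKKKKKK
KKKKKKK
KKKKKKK
KKKKKKK
KKKKKKK
KKKKKKK
KKKKKKK
KKKKKKK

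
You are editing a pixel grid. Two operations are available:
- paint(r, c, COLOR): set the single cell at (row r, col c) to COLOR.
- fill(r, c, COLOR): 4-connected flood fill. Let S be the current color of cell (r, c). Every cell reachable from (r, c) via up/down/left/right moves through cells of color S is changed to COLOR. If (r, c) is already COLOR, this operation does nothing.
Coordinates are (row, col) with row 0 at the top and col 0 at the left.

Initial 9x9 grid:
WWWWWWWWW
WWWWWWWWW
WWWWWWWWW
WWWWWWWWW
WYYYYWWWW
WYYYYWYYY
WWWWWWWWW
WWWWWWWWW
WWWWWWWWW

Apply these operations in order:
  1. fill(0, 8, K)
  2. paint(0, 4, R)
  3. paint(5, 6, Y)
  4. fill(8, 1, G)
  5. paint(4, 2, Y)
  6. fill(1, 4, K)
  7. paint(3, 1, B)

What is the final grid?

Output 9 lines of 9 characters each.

After op 1 fill(0,8,K) [70 cells changed]:
KKKKKKKKK
KKKKKKKKK
KKKKKKKKK
KKKKKKKKK
KYYYYKKKK
KYYYYKYYY
KKKKKKKKK
KKKKKKKKK
KKKKKKKKK
After op 2 paint(0,4,R):
KKKKRKKKK
KKKKKKKKK
KKKKKKKKK
KKKKKKKKK
KYYYYKKKK
KYYYYKYYY
KKKKKKKKK
KKKKKKKKK
KKKKKKKKK
After op 3 paint(5,6,Y):
KKKKRKKKK
KKKKKKKKK
KKKKKKKKK
KKKKKKKKK
KYYYYKKKK
KYYYYKYYY
KKKKKKKKK
KKKKKKKKK
KKKKKKKKK
After op 4 fill(8,1,G) [69 cells changed]:
GGGGRGGGG
GGGGGGGGG
GGGGGGGGG
GGGGGGGGG
GYYYYGGGG
GYYYYGYYY
GGGGGGGGG
GGGGGGGGG
GGGGGGGGG
After op 5 paint(4,2,Y):
GGGGRGGGG
GGGGGGGGG
GGGGGGGGG
GGGGGGGGG
GYYYYGGGG
GYYYYGYYY
GGGGGGGGG
GGGGGGGGG
GGGGGGGGG
After op 6 fill(1,4,K) [69 cells changed]:
KKKKRKKKK
KKKKKKKKK
KKKKKKKKK
KKKKKKKKK
KYYYYKKKK
KYYYYKYYY
KKKKKKKKK
KKKKKKKKK
KKKKKKKKK
After op 7 paint(3,1,B):
KKKKRKKKK
KKKKKKKKK
KKKKKKKKK
KBKKKKKKK
KYYYYKKKK
KYYYYKYYY
KKKKKKKKK
KKKKKKKKK
KKKKKKKKK

Answer: KKKKRKKKK
KKKKKKKKK
KKKKKKKKK
KBKKKKKKK
KYYYYKKKK
KYYYYKYYY
KKKKKKKKK
KKKKKKKKK
KKKKKKKKK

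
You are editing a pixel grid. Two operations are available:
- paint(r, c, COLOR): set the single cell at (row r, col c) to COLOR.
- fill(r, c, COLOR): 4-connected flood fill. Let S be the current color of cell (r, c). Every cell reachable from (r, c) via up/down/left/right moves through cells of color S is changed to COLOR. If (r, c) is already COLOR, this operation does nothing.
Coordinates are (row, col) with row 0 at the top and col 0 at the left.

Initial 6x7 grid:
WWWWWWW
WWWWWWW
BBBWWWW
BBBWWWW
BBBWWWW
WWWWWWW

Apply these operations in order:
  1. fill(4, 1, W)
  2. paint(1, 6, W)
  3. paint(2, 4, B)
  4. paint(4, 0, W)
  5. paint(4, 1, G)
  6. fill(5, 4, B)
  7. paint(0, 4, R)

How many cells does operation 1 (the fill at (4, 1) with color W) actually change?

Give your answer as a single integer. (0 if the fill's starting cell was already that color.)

After op 1 fill(4,1,W) [9 cells changed]:
WWWWWWW
WWWWWWW
WWWWWWW
WWWWWWW
WWWWWWW
WWWWWWW

Answer: 9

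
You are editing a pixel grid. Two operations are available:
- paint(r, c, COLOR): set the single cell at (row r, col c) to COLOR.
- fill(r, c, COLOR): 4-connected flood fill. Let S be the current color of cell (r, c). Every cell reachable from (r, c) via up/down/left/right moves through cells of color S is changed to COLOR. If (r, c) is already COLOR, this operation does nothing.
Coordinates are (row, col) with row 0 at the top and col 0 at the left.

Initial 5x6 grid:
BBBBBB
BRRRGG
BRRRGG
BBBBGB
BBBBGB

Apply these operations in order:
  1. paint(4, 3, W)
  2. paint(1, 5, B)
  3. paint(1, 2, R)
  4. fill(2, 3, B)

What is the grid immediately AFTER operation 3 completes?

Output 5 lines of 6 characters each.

After op 1 paint(4,3,W):
BBBBBB
BRRRGG
BRRRGG
BBBBGB
BBBWGB
After op 2 paint(1,5,B):
BBBBBB
BRRRGB
BRRRGG
BBBBGB
BBBWGB
After op 3 paint(1,2,R):
BBBBBB
BRRRGB
BRRRGG
BBBBGB
BBBWGB

Answer: BBBBBB
BRRRGB
BRRRGG
BBBBGB
BBBWGB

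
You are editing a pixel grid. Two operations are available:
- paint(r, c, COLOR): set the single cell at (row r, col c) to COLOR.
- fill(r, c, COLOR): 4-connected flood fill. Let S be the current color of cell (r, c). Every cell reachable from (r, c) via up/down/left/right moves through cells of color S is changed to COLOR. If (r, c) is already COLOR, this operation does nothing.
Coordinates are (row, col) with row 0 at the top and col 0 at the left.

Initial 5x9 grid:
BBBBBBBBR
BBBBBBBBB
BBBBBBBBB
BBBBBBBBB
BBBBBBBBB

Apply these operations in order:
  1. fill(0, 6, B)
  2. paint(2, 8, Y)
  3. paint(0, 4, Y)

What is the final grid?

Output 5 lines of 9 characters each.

Answer: BBBBYBBBR
BBBBBBBBB
BBBBBBBBY
BBBBBBBBB
BBBBBBBBB

Derivation:
After op 1 fill(0,6,B) [0 cells changed]:
BBBBBBBBR
BBBBBBBBB
BBBBBBBBB
BBBBBBBBB
BBBBBBBBB
After op 2 paint(2,8,Y):
BBBBBBBBR
BBBBBBBBB
BBBBBBBBY
BBBBBBBBB
BBBBBBBBB
After op 3 paint(0,4,Y):
BBBBYBBBR
BBBBBBBBB
BBBBBBBBY
BBBBBBBBB
BBBBBBBBB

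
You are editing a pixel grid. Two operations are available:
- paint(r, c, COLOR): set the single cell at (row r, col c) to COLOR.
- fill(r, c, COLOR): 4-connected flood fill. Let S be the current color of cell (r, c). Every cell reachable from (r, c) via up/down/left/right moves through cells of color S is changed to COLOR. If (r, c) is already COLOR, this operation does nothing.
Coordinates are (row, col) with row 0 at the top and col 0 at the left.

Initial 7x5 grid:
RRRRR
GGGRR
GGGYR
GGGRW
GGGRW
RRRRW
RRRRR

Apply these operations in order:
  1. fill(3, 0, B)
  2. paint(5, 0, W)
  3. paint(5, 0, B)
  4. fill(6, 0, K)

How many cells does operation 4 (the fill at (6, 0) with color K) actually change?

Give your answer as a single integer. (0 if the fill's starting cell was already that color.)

Answer: 10

Derivation:
After op 1 fill(3,0,B) [12 cells changed]:
RRRRR
BBBRR
BBBYR
BBBRW
BBBRW
RRRRW
RRRRR
After op 2 paint(5,0,W):
RRRRR
BBBRR
BBBYR
BBBRW
BBBRW
WRRRW
RRRRR
After op 3 paint(5,0,B):
RRRRR
BBBRR
BBBYR
BBBRW
BBBRW
BRRRW
RRRRR
After op 4 fill(6,0,K) [10 cells changed]:
RRRRR
BBBRR
BBBYR
BBBKW
BBBKW
BKKKW
KKKKK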